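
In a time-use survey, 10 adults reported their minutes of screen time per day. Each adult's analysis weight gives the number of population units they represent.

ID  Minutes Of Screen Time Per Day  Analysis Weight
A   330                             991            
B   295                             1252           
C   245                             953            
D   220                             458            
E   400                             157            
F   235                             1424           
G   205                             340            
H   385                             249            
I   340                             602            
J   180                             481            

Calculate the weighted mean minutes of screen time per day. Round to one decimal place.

Weighted sum = 1884880
Sum of weights = 6907
Weighted mean = 1884880 / 6907 = 272.89417

272.9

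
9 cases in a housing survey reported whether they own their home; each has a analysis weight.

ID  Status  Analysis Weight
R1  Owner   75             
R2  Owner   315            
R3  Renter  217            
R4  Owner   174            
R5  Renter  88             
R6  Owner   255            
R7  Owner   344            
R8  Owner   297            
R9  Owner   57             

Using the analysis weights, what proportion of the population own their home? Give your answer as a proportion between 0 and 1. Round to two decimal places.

0.83

Sum of weights for 'Owner' = 75 + 315 + 174 + 255 + 344 + 297 + 57 = 1517
Total weight = 1822
Weighted proportion = 1517 / 1822 = 0.83260154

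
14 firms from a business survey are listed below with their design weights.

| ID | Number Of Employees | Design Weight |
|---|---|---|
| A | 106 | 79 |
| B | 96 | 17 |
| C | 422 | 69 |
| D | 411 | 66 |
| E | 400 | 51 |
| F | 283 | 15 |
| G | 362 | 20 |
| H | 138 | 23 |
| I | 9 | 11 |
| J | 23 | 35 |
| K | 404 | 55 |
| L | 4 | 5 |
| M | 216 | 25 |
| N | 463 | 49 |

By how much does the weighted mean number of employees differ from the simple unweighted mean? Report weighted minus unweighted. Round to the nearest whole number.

Unweighted sum = 3337
Unweighted mean = 3337 / 14 = 238.35714
Weighted sum = 152540
Sum of weights = 520
Weighted mean = 152540 / 520 = 293.34615
Difference (weighted minus unweighted) = 54.989011

55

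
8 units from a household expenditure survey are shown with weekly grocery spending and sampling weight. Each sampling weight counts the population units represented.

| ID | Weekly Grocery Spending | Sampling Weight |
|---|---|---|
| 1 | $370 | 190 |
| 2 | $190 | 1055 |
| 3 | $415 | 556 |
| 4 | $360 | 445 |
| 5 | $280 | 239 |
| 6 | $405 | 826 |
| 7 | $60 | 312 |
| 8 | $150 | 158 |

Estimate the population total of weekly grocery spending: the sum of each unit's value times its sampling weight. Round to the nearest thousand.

Weighted total = 370×190 + 190×1055 + 415×556 + 360×445 + 280×239 + 405×826 + 60×312 + 150×158
  = 70300 + 200450 + 230740 + 160200 + 66920 + 334530 + 18720 + 23700 = 1105560

1106000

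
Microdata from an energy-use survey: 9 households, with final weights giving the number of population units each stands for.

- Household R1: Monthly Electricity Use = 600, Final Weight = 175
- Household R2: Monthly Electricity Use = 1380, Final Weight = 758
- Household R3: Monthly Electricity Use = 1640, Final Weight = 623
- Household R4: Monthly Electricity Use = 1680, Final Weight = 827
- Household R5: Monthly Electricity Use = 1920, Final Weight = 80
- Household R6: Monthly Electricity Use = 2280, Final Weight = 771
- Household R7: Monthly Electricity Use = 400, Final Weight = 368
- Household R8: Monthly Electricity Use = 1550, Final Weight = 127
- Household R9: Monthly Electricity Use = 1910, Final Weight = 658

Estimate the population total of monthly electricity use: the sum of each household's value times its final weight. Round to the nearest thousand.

Weighted total = 600×175 + 1380×758 + 1640×623 + 1680×827 + 1920×80 + 2280×771 + 400×368 + 1550×127 + 1910×658
  = 7074430

7074000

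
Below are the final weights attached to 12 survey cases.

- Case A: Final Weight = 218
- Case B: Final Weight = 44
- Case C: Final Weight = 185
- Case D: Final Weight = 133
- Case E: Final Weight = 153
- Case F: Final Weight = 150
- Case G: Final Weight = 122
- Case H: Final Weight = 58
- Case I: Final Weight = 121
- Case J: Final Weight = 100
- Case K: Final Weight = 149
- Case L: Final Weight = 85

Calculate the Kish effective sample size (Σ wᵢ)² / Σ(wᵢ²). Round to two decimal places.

10.49

Σ wᵢ = 218 + 44 + 185 + 133 + 153 + 150 + 122 + 58 + 121 + 100 + 149 + 85 = 1518
Σ wᵢ² = 219598
n_eff = 1518² / 219598 = 2304324 / 219598 = 10.493374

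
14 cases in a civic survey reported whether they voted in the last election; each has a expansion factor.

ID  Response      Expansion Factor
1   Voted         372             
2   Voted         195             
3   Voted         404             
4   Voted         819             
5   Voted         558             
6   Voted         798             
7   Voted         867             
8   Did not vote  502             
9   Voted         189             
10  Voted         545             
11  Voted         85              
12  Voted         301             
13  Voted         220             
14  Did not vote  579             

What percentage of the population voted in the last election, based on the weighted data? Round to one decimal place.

Sum of weights for 'Voted' = 372 + 195 + 404 + 819 + 558 + 798 + 867 + 189 + 545 + 85 + 301 + 220 = 5353
Total weight = 6434
Weighted proportion = 5353 / 6434 = 0.83198632 → 83.198632%

83.2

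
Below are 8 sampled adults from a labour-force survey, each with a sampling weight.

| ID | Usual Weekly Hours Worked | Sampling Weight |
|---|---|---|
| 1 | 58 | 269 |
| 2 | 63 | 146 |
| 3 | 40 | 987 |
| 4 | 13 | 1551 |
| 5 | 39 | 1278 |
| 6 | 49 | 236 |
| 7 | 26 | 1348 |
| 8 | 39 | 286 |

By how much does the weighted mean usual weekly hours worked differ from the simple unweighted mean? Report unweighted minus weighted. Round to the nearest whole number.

9

Unweighted sum = 58 + 63 + 40 + 13 + 39 + 49 + 26 + 39 = 327
Unweighted mean = 327 / 8 = 40.875
Weighted sum = 58×269 + 63×146 + 40×987 + 13×1551 + 39×1278 + 49×236 + 26×1348 + 39×286
  = 15602 + 9198 + 39480 + 20163 + 49842 + 11564 + 35048 + 11154 = 192051
Sum of weights = 269 + 146 + 987 + 1551 + 1278 + 236 + 1348 + 286 = 6101
Weighted mean = 192051 / 6101 = 31.47861
Difference (unweighted minus weighted) = 9.3963899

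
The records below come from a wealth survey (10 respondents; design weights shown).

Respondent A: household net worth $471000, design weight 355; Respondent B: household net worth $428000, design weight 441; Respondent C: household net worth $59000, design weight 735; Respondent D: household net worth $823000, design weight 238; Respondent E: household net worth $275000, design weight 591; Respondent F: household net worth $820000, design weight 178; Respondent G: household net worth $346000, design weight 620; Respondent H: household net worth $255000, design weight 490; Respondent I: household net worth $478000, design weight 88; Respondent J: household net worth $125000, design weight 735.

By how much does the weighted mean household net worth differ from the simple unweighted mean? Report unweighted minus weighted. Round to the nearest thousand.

Unweighted sum = 471000 + 428000 + 59000 + 823000 + 275000 + 820000 + 346000 + 255000 + 478000 + 125000 = 4080000
Unweighted mean = 4080000 / 10 = 408000
Weighted sum = 471000×355 + 428000×441 + 59000×735 + 823000×238 + 275000×591 + 820000×178 + 346000×620 + 255000×490 + 478000×88 + 125000×735
  = 167205000 + 188748000 + 43365000 + 195874000 + 162525000 + 145960000 + 214520000 + 124950000 + 42064000 + 91875000 = 1377086000
Sum of weights = 355 + 441 + 735 + 238 + 591 + 178 + 620 + 490 + 88 + 735 = 4471
Weighted mean = 1377086000 / 4471 = 308004.03
Difference (unweighted minus weighted) = 99995.974

100000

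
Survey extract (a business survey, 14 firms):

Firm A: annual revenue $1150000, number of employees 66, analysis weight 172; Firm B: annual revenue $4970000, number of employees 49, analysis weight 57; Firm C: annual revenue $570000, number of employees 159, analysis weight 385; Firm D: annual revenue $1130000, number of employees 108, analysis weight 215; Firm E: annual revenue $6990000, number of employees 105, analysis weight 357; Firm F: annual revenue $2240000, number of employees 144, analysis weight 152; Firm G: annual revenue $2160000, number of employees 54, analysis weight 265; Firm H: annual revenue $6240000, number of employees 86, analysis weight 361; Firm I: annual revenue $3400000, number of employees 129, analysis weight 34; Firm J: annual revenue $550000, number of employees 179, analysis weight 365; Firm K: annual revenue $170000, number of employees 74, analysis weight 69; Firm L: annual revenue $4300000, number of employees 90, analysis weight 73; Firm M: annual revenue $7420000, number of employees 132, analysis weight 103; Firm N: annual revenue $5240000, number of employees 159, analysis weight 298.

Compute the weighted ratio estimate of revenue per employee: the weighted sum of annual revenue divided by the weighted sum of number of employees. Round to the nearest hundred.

Σ wᵢ·y = 9572200000
Σ wᵢ·x = 345684
Ratio = 9572200000 / 345684 = 27690.608

27700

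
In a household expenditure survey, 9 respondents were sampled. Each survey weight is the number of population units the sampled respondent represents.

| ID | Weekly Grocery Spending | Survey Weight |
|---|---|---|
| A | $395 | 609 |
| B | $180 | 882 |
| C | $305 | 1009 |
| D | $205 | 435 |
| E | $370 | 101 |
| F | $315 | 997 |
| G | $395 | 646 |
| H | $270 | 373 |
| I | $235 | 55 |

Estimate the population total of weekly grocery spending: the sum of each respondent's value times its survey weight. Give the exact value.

1516465

Weighted total = 1516465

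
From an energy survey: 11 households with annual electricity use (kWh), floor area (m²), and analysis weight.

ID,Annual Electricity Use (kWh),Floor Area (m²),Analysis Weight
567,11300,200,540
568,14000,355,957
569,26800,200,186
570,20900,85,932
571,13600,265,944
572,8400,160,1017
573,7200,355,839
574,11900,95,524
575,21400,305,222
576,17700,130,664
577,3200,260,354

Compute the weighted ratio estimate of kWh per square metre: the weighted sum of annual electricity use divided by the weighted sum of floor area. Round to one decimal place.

60.6

Σ wᵢ·y = 11300×540 + 14000×957 + 26800×186 + 20900×932 + 13600×944 + 8400×1017 + 7200×839 + 11900×524 + 21400×222 + 17700×664 + 3200×354
  = 95257600
Σ wᵢ·x = 200×540 + 355×957 + 200×186 + 85×932 + 265×944 + 160×1017 + 355×839 + 95×524 + 305×222 + 130×664 + 260×354
  = 108000 + 339735 + 37200 + 79220 + 250160 + 162720 + 297845 + 49780 + 67710 + 86320 + 92040 = 1570730
Ratio = 95257600 / 1570730 = 60.645432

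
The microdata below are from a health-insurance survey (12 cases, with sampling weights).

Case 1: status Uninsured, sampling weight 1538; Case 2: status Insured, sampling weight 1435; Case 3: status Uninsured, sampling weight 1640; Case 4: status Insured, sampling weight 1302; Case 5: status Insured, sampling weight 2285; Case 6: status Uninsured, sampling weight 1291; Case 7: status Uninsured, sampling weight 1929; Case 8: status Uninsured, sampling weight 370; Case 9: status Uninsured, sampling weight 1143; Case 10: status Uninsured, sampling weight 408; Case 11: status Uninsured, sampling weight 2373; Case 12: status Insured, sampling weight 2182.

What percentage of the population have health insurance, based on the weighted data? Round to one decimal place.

Sum of weights for 'Insured' = 1435 + 1302 + 2285 + 2182 = 7204
Total weight = 1538 + 1435 + 1640 + 1302 + 2285 + 1291 + 1929 + 370 + 1143 + 408 + 2373 + 2182 = 17896
Weighted proportion = 7204 / 17896 = 0.40254806 → 40.254806%

40.3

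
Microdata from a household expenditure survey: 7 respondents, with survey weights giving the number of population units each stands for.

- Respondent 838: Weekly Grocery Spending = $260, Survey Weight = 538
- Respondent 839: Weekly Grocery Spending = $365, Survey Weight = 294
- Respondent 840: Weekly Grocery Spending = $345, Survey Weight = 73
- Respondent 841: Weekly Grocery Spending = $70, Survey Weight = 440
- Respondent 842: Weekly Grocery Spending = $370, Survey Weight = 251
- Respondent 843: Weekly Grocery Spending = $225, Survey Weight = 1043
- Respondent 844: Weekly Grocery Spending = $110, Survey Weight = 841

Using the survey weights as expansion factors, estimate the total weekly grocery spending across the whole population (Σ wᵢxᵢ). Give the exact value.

Weighted total = 260×538 + 365×294 + 345×73 + 70×440 + 370×251 + 225×1043 + 110×841
  = 139880 + 107310 + 25185 + 30800 + 92870 + 234675 + 92510 = 723230

723230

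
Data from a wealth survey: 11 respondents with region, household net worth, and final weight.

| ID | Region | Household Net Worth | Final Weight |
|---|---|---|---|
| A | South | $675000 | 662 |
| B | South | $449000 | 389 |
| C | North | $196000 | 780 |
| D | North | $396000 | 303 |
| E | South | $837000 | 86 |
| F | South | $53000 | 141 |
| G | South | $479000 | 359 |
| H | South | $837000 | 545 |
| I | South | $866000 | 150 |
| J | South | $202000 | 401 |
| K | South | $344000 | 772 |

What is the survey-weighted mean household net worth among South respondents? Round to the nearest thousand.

South rows: A, B, E, F, G, H, I, J, K
Weighted sum = 675000×662 + 449000×389 + 837000×86 + 53000×141 + 479000×359 + 837000×545 + 866000×150 + 202000×401 + 344000×772
  = 446850000 + 174661000 + 71982000 + 7473000 + 171961000 + 456165000 + 129900000 + 81002000 + 265568000 = 1805562000
Sum of weights = 662 + 389 + 86 + 141 + 359 + 545 + 150 + 401 + 772 = 3505
Weighted mean = 1805562000 / 3505 = 515138.94

515000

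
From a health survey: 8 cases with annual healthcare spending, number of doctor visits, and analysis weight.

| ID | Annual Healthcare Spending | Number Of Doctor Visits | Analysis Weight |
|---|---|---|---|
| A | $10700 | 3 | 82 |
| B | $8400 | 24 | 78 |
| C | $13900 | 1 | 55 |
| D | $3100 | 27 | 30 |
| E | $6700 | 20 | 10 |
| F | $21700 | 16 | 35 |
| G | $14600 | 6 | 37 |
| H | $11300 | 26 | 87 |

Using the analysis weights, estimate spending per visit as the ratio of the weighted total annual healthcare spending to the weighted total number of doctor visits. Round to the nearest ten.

760

Σ wᵢ·y = 10700×82 + 8400×78 + 13900×55 + 3100×30 + 6700×10 + 21700×35 + 14600×37 + 11300×87
  = 877400 + 655200 + 764500 + 93000 + 67000 + 759500 + 540200 + 983100 = 4739900
Σ wᵢ·x = 3×82 + 24×78 + 1×55 + 27×30 + 20×10 + 16×35 + 6×37 + 26×87
  = 246 + 1872 + 55 + 810 + 200 + 560 + 222 + 2262 = 6227
Ratio = 4739900 / 6227 = 761.18516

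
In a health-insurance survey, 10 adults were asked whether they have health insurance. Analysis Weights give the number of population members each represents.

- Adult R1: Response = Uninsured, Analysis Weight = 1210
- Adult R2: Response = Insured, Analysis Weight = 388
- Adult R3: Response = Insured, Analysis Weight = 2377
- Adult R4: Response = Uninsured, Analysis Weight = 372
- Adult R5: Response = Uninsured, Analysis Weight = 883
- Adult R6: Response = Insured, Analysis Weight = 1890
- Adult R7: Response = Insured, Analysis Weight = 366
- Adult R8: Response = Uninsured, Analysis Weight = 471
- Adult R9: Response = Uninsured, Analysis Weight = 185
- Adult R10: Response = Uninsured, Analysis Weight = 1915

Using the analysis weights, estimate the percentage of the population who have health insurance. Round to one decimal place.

49.9

Sum of weights for 'Insured' = 388 + 2377 + 1890 + 366 = 5021
Total weight = 1210 + 388 + 2377 + 372 + 883 + 1890 + 366 + 471 + 185 + 1915 = 10057
Weighted proportion = 5021 / 10057 = 0.49925425 → 49.925425%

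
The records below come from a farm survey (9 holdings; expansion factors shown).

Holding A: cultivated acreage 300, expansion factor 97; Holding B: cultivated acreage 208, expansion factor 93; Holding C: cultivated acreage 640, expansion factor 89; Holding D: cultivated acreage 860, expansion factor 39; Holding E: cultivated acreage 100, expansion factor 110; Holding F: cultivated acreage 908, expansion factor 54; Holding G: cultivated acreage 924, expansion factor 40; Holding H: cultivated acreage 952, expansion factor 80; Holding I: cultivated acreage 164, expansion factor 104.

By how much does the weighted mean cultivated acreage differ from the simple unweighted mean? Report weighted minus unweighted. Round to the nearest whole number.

Unweighted sum = 300 + 208 + 640 + 860 + 100 + 908 + 924 + 952 + 164 = 5056
Unweighted mean = 5056 / 9 = 561.77778
Weighted sum = 300×97 + 208×93 + 640×89 + 860×39 + 100×110 + 908×54 + 924×40 + 952×80 + 164×104
  = 29100 + 19344 + 56960 + 33540 + 11000 + 49032 + 36960 + 76160 + 17056 = 329152
Sum of weights = 97 + 93 + 89 + 39 + 110 + 54 + 40 + 80 + 104 = 706
Weighted mean = 329152 / 706 = 466.22096
Difference (weighted minus unweighted) = -95.556815

-96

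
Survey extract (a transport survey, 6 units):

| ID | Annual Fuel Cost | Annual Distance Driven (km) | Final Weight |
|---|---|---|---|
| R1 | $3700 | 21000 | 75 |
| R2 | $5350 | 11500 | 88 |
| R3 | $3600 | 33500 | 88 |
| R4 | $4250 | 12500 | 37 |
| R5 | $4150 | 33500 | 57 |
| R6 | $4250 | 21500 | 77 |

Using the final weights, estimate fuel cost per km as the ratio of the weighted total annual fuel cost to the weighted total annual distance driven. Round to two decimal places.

Σ wᵢ·y = 1786150
Σ wᵢ·x = 21000×75 + 11500×88 + 33500×88 + 12500×37 + 33500×57 + 21500×77
  = 1575000 + 1012000 + 2948000 + 462500 + 1909500 + 1655500 = 9562500
Ratio = 1786150 / 9562500 = 0.18678693

0.19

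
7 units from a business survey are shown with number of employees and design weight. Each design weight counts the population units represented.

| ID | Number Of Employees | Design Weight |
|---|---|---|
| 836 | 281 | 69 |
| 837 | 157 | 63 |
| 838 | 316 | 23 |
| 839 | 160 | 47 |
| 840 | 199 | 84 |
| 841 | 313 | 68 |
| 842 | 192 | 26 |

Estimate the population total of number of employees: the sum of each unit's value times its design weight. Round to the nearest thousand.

87000

Weighted total = 281×69 + 157×63 + 316×23 + 160×47 + 199×84 + 313×68 + 192×26
  = 19389 + 9891 + 7268 + 7520 + 16716 + 21284 + 4992 = 87060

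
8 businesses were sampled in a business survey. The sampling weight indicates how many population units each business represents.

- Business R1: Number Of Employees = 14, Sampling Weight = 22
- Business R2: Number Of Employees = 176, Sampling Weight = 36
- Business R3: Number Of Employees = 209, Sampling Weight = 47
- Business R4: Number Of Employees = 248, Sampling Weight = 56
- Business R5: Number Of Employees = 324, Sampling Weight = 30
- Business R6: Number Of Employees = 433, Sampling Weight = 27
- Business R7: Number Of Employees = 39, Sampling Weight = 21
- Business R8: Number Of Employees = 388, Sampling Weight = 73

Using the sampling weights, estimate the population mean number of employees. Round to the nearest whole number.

Weighted sum = 14×22 + 176×36 + 209×47 + 248×56 + 324×30 + 433×27 + 39×21 + 388×73
  = 80909
Sum of weights = 22 + 36 + 47 + 56 + 30 + 27 + 21 + 73 = 312
Weighted mean = 80909 / 312 = 259.32372

259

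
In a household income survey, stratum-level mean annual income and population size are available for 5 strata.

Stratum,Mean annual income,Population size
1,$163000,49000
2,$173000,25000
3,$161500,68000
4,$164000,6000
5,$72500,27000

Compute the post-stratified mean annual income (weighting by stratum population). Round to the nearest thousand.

150000

Σ Nₕ·x̄ₕ = 26235500000
Σ Nₕ = 49000 + 25000 + 68000 + 6000 + 27000 = 175000
Overall mean = 26235500000 / 175000 = 149917.14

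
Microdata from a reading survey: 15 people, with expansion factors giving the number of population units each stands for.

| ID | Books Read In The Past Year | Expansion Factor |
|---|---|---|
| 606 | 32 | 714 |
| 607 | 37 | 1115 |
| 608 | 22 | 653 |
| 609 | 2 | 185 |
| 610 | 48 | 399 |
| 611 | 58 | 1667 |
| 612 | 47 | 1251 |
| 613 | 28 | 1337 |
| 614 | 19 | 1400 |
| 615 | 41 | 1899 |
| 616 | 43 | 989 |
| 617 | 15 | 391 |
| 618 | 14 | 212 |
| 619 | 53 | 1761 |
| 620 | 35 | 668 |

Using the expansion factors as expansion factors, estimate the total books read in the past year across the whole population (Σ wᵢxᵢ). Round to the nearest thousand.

563000

Weighted total = 563442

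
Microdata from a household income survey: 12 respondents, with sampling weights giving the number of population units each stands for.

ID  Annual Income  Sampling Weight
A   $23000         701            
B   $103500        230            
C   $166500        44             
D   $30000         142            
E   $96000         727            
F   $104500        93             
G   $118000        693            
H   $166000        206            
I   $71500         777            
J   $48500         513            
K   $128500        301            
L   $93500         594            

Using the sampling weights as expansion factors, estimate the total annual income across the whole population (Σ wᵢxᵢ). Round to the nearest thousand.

421648000

Weighted total = 23000×701 + 103500×230 + 166500×44 + 30000×142 + 96000×727 + 104500×93 + 118000×693 + 166000×206 + 71500×777 + 48500×513 + 128500×301 + 93500×594
  = 16123000 + 23805000 + 7326000 + 4260000 + 69792000 + 9718500 + 81774000 + 34196000 + 55555500 + 24880500 + 38678500 + 55539000 = 421648000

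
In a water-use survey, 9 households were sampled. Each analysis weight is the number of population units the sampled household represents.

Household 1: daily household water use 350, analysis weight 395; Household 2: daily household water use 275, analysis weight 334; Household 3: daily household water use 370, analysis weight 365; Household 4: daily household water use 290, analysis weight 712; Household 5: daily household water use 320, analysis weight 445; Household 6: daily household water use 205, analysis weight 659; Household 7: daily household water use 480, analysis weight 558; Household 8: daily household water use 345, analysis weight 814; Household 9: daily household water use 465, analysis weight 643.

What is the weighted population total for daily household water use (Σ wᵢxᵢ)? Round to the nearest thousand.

Weighted total = 350×395 + 275×334 + 370×365 + 290×712 + 320×445 + 205×659 + 480×558 + 345×814 + 465×643
  = 138250 + 91850 + 135050 + 206480 + 142400 + 135095 + 267840 + 280830 + 298995 = 1696790

1697000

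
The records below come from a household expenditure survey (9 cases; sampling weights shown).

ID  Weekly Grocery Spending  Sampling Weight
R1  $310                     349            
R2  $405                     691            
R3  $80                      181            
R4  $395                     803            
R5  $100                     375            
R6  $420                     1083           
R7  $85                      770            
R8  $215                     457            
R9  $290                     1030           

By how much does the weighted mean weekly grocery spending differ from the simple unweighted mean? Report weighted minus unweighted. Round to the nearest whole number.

Unweighted sum = 2300
Unweighted mean = 2300 / 9 = 255.55556
Weighted sum = 310×349 + 405×691 + 80×181 + 395×803 + 100×375 + 420×1083 + 85×770 + 215×457 + 290×1030
  = 108190 + 279855 + 14480 + 317185 + 37500 + 454860 + 65450 + 98255 + 298700 = 1674475
Sum of weights = 5739
Weighted mean = 1674475 / 5739 = 291.77121
Difference (weighted minus unweighted) = 36.215659

36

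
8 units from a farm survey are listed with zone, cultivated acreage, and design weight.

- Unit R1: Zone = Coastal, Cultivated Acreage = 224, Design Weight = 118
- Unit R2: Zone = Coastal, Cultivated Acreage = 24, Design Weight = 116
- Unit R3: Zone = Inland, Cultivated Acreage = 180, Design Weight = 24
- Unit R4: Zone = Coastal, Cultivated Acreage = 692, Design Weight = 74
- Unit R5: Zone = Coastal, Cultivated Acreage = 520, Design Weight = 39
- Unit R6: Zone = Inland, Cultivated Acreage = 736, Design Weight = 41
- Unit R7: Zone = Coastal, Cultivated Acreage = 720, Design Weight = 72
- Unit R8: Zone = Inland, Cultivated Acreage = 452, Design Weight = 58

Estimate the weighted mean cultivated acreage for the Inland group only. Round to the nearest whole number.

494

Inland rows: R3, R6, R8
Weighted sum = 180×24 + 736×41 + 452×58
  = 4320 + 30176 + 26216 = 60712
Sum of weights = 24 + 41 + 58 = 123
Weighted mean = 60712 / 123 = 493.5935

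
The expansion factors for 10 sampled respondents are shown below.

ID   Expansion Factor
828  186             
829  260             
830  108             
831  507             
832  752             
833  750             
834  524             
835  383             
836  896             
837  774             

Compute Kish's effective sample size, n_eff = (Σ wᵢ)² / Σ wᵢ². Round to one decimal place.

Σ wᵢ = 5140
Σ wᵢ² = 34596 + 67600 + 11664 + 257049 + 565504 + 562500 + 274576 + 146689 + 802816 + 599076 = 3322070
n_eff = 5140² / 3322070 = 26419600 / 3322070 = 7.9527524

8.0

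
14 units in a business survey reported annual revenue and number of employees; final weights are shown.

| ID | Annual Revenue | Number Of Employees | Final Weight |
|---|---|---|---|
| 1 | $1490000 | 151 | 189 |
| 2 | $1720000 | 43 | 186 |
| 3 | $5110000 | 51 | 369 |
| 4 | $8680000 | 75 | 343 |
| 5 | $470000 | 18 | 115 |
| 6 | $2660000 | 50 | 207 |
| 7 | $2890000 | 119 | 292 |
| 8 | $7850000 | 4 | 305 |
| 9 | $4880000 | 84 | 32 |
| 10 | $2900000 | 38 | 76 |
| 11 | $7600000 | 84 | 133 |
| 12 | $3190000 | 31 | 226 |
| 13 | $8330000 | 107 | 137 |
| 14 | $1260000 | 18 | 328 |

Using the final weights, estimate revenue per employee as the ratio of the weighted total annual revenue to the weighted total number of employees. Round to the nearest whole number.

74632

Σ wᵢ·y = 12969950000
Σ wᵢ·x = 173786
Ratio = 12969950000 / 173786 = 74631.731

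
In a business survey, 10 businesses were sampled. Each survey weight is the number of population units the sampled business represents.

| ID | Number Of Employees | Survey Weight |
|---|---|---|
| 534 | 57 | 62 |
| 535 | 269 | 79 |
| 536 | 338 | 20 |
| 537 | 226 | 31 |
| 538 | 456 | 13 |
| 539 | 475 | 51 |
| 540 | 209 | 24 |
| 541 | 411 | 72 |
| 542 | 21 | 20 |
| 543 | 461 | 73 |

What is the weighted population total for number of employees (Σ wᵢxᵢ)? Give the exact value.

Weighted total = 137385

137385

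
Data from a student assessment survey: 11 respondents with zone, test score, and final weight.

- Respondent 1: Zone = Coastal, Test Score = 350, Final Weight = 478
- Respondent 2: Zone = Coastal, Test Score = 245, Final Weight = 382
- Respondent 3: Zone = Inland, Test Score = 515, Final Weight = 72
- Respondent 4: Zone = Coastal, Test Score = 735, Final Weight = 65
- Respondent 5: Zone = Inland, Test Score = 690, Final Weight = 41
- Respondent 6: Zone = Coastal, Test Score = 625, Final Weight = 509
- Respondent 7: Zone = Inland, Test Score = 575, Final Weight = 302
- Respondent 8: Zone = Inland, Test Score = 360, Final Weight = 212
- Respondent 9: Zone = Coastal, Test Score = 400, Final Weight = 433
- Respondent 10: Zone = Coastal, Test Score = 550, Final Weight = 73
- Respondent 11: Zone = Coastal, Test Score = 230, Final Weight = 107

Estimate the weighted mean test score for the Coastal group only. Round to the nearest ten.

Coastal rows: 1, 2, 4, 6, 9, 10, 11
Weighted sum = 350×478 + 245×382 + 735×65 + 625×509 + 400×433 + 550×73 + 230×107
  = 864750
Sum of weights = 478 + 382 + 65 + 509 + 433 + 73 + 107 = 2047
Weighted mean = 864750 / 2047 = 422.44748

420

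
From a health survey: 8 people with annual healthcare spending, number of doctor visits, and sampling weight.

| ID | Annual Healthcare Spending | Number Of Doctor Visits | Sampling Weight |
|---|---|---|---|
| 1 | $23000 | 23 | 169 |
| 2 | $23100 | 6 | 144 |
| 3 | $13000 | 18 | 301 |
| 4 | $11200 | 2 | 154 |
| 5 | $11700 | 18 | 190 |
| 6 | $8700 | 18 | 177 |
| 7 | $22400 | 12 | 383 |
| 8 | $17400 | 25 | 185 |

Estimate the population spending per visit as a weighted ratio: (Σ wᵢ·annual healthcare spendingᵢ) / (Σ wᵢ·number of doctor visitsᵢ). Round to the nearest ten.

Σ wᵢ·y = 23000×169 + 23100×144 + 13000×301 + 11200×154 + 11700×190 + 8700×177 + 22400×383 + 17400×185
  = 3887000 + 3326400 + 3913000 + 1724800 + 2223000 + 1539900 + 8579200 + 3219000 = 28412300
Σ wᵢ·x = 23×169 + 6×144 + 18×301 + 2×154 + 18×190 + 18×177 + 12×383 + 25×185
  = 3887 + 864 + 5418 + 308 + 3420 + 3186 + 4596 + 4625 = 26304
Ratio = 28412300 / 26304 = 1080.1513

1080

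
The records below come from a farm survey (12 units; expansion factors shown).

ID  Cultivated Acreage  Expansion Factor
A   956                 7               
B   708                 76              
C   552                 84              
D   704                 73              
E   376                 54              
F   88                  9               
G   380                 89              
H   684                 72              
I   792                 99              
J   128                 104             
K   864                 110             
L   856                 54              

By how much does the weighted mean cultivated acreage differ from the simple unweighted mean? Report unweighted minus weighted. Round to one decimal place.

-5.5

Unweighted sum = 7088
Unweighted mean = 7088 / 12 = 590.66667
Weighted sum = 956×7 + 708×76 + 552×84 + 704×73 + 376×54 + 88×9 + 380×89 + 684×72 + 792×99 + 128×104 + 864×110 + 856×54
  = 6692 + 53808 + 46368 + 51392 + 20304 + 792 + 33820 + 49248 + 78408 + 13312 + 95040 + 46224 = 495408
Sum of weights = 7 + 76 + 84 + 73 + 54 + 9 + 89 + 72 + 99 + 104 + 110 + 54 = 831
Weighted mean = 495408 / 831 = 596.15884
Difference (unweighted minus weighted) = -5.4921781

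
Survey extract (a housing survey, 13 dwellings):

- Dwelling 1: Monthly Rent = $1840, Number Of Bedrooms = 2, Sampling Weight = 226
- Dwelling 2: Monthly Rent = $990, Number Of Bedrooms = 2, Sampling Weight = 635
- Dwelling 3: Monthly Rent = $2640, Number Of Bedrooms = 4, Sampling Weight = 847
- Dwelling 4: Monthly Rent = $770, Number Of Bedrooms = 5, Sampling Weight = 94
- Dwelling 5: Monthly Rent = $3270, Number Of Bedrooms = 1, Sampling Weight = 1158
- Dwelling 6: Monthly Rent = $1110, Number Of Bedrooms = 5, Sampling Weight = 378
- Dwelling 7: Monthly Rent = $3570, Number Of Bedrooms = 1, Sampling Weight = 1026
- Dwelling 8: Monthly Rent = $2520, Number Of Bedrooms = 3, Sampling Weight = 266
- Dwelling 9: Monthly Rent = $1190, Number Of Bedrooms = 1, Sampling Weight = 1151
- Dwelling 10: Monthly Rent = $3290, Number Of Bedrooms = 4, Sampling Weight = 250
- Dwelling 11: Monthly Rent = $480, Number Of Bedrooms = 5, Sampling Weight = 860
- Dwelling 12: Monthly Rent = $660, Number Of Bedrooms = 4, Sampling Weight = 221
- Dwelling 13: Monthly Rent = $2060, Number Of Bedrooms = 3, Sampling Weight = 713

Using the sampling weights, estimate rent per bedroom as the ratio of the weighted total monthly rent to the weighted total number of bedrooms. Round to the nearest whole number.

809

Σ wᵢ·y = 16111960
Σ wᵢ·x = 19926
Ratio = 16111960 / 19926 = 808.58978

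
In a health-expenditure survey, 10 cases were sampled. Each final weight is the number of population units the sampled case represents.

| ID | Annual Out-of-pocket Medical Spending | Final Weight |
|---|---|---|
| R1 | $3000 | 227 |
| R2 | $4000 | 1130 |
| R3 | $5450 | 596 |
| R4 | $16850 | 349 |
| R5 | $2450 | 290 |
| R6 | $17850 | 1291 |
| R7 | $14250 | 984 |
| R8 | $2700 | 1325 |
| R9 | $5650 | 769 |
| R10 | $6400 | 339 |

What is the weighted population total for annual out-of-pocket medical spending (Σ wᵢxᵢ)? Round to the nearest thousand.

62199000

Weighted total = 3000×227 + 4000×1130 + 5450×596 + 16850×349 + 2450×290 + 17850×1291 + 14250×984 + 2700×1325 + 5650×769 + 6400×339
  = 681000 + 4520000 + 3248200 + 5880650 + 710500 + 23044350 + 14022000 + 3577500 + 4344850 + 2169600 = 62198650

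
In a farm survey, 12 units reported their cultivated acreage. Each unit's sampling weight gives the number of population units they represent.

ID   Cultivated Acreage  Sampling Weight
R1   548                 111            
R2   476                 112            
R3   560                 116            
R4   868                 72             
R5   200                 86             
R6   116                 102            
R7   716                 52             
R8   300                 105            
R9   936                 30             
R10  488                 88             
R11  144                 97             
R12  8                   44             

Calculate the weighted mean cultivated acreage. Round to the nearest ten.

Weighted sum = 548×111 + 476×112 + 560×116 + 868×72 + 200×86 + 116×102 + 716×52 + 300×105 + 936×30 + 488×88 + 144×97 + 8×44
  = 424704
Sum of weights = 111 + 112 + 116 + 72 + 86 + 102 + 52 + 105 + 30 + 88 + 97 + 44 = 1015
Weighted mean = 424704 / 1015 = 418.42759

420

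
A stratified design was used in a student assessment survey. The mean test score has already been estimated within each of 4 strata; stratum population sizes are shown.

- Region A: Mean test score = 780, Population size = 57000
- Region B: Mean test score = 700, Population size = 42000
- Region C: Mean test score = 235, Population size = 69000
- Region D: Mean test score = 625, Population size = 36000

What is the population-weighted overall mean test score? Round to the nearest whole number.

552

Σ Nₕ·x̄ₕ = 780×57000 + 700×42000 + 235×69000 + 625×36000
  = 44460000 + 29400000 + 16215000 + 22500000 = 112575000
Σ Nₕ = 57000 + 42000 + 69000 + 36000 = 204000
Overall mean = 112575000 / 204000 = 551.83824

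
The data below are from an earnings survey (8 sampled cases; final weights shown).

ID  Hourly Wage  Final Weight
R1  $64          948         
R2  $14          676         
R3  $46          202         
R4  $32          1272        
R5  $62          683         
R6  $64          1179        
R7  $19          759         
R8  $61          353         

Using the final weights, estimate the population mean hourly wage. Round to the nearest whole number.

45

Weighted sum = 64×948 + 14×676 + 46×202 + 32×1272 + 62×683 + 64×1179 + 19×759 + 61×353
  = 60672 + 9464 + 9292 + 40704 + 42346 + 75456 + 14421 + 21533 = 273888
Sum of weights = 948 + 676 + 202 + 1272 + 683 + 1179 + 759 + 353 = 6072
Weighted mean = 273888 / 6072 = 45.106719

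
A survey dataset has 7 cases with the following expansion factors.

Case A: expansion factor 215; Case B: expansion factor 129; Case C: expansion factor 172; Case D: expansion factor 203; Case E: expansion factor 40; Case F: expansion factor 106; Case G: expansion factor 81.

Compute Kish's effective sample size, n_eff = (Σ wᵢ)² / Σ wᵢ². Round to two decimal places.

5.85

Σ wᵢ = 215 + 129 + 172 + 203 + 40 + 106 + 81 = 946
Σ wᵢ² = 46225 + 16641 + 29584 + 41209 + 1600 + 11236 + 6561 = 153056
n_eff = 946² / 153056 = 894916 / 153056 = 5.8469841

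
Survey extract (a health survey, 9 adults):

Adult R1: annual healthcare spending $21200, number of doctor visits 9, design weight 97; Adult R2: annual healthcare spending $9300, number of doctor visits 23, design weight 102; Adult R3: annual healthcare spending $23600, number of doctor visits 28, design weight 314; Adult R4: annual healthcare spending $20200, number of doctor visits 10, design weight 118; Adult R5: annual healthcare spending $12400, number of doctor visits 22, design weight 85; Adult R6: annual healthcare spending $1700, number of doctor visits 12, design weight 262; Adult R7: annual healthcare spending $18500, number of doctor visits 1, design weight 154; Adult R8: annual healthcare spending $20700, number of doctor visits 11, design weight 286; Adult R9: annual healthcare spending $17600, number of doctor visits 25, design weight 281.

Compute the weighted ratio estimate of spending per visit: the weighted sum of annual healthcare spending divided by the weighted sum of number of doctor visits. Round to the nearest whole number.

982

Σ wᵢ·y = 28013200
Σ wᵢ·x = 9×97 + 23×102 + 28×314 + 10×118 + 22×85 + 12×262 + 1×154 + 11×286 + 25×281
  = 873 + 2346 + 8792 + 1180 + 1870 + 3144 + 154 + 3146 + 7025 = 28530
Ratio = 28013200 / 28530 = 981.88573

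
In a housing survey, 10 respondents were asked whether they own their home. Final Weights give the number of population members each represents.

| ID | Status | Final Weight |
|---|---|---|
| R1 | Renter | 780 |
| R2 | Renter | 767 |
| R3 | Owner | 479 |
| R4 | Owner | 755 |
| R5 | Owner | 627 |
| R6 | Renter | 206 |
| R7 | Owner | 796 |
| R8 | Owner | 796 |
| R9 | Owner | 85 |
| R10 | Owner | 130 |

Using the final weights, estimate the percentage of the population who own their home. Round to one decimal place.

67.7

Sum of weights for 'Owner' = 479 + 755 + 627 + 796 + 796 + 85 + 130 = 3668
Total weight = 780 + 767 + 479 + 755 + 627 + 206 + 796 + 796 + 85 + 130 = 5421
Weighted proportion = 3668 / 5421 = 0.67662793 → 67.662793%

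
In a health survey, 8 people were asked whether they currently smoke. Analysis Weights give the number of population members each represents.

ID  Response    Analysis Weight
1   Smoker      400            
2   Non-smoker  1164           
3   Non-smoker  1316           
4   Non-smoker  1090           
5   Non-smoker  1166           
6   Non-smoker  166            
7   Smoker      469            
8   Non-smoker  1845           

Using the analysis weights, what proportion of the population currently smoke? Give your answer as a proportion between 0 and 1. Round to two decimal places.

Sum of weights for 'Smoker' = 400 + 469 = 869
Total weight = 400 + 1164 + 1316 + 1090 + 1166 + 166 + 469 + 1845 = 7616
Weighted proportion = 869 / 7616 = 0.11410189

0.11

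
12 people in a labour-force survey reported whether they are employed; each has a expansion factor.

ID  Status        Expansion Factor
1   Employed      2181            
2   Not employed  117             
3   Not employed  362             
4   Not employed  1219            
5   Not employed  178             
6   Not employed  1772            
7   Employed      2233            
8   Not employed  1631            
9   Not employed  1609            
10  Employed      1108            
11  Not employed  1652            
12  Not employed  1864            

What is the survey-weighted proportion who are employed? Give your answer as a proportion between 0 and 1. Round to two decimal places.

0.35

Sum of weights for 'Employed' = 2181 + 2233 + 1108 = 5522
Total weight = 2181 + 117 + 362 + 1219 + 178 + 1772 + 2233 + 1631 + 1609 + 1108 + 1652 + 1864 = 15926
Weighted proportion = 5522 / 15926 = 0.34672862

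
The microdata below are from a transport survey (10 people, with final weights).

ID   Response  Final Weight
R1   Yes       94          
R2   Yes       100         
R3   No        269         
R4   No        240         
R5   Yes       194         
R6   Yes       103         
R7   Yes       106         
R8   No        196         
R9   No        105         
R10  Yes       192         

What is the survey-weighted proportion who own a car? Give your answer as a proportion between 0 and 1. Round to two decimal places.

Sum of weights for 'Yes' = 94 + 100 + 194 + 103 + 106 + 192 = 789
Total weight = 94 + 100 + 269 + 240 + 194 + 103 + 106 + 196 + 105 + 192 = 1599
Weighted proportion = 789 / 1599 = 0.4934334

0.49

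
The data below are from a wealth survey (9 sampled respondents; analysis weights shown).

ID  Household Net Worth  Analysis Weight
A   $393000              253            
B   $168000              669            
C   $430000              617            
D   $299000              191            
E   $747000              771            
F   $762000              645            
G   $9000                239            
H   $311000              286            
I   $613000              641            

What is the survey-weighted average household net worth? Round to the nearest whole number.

483696

Weighted sum = 393000×253 + 168000×669 + 430000×617 + 299000×191 + 747000×771 + 762000×645 + 9000×239 + 311000×286 + 613000×641
  = 99429000 + 112392000 + 265310000 + 57109000 + 575937000 + 491490000 + 2151000 + 88946000 + 392933000 = 2085697000
Sum of weights = 253 + 669 + 617 + 191 + 771 + 645 + 239 + 286 + 641 = 4312
Weighted mean = 2085697000 / 4312 = 483695.96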